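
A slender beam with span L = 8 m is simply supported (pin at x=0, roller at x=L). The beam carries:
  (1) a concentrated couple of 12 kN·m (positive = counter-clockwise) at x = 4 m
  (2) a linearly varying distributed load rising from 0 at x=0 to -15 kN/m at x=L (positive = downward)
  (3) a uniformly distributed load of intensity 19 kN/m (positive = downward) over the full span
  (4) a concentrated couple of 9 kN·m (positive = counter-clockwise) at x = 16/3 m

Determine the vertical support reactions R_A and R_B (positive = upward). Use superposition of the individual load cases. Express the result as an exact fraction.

R_A = 469/8 kN, R_B = 267/8 kN

Load 1 — applied couple M₀=12 kN·m at a=4 m (b=L-a=4):
  R_A = M₀/L = 12/8 = 3/2 kN
  R_B = -M₀/L = -12/8 = -3/2 kN
Load 2 — triangular load w₀=-15 kN/m (0→w₀ over full span):
  R_A = w₀L/6 = (-15)·8/6 = -20 kN
  R_B = w₀L/3 = (-15)·8/3 = -40 kN
Load 3 — uniform load w=19 kN/m over full span:
  R_A = wL/2 = 19·8/2 = 76 kN
  R_B = wL/2 = 19·8/2 = 76 kN
Load 4 — applied couple M₀=9 kN·m at a=16/3 m (b=L-a=8/3):
  R_A = M₀/L = 9/8 kN
  R_B = -M₀/L = -9/8 kN
Superposition: R_A = 469/8 kN, R_B = 267/8 kN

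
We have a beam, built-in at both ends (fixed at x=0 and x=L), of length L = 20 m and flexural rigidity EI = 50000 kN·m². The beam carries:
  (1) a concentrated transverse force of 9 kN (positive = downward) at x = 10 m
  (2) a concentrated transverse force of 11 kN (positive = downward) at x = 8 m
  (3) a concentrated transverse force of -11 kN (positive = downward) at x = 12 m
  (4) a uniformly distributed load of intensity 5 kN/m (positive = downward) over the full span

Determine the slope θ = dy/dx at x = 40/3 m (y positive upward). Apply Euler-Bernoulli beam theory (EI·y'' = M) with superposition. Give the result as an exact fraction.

θ(40/3) = 60521/10125000 rad

Load 1 — point force P=9 kN at a=10 m (b=L-a=10):
  θ_1 = Pa²(L-x)(2bL-(3b+a)(L-x))/(2L³EI)  [x>a] = 9·10²·(20-(40/3))·(2·10·20-(3·10+10)·(20-(40/3)))/(2·20³·50000) = 1/1000 rad
Load 2 — point force P=11 kN at a=8 m (b=L-a=12):
  θ_2 = Pa²(L-x)(2bL-(3b+a)(L-x))/(2L³EI)  [x>a] = 11·8²·(20-(40/3))·(2·12·20-(3·12+8)·(20-(40/3)))/(2·20³·50000) = 154/140625 rad
Load 3 — point force P=-11 kN at a=12 m (b=L-a=8):
  θ_3 = Pa²(L-x)(2bL-(3b+a)(L-x))/(2L³EI)  [x>a] = (-11)·12²·(20-(40/3))·(2·8·20-(3·8+12)·(20-(40/3)))/(2·20³·50000) = -33/31250 rad
Load 4 — uniform load w=5 kN/m over full span:
  θ_4 = -wx(L-x)(L-2x)/(12EI) = -5·(40/3)·(20-(40/3))·(20-2·(40/3))/(12·50000) = 2/405 rad
Superposition: θ = Σ θ_i = 60521/10125000 rad ≈ 0.005977 rad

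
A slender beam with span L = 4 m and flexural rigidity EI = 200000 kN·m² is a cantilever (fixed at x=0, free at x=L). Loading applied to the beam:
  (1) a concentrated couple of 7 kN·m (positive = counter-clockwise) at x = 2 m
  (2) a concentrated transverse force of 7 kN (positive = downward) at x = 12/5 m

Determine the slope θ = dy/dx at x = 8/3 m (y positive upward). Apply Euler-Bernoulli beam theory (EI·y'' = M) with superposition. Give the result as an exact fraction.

Load 1 — applied couple M₀=7 kN·m at a=2 m (b=L-a=2):
  θ_1 = M₀a/EI  [x>a] = 7·2/200000 = 7/100000 rad
Load 2 — point force P=7 kN at a=12/5 m (b=L-a=8/5):
  θ_2 = -Pa²/(2EI)  [x>a] = -7·(12/5)²/(2·200000) = -63/625000 rad
Superposition: θ = Σ θ_i = -77/2500000 rad ≈ -0.000031 rad

θ(8/3) = -77/2500000 rad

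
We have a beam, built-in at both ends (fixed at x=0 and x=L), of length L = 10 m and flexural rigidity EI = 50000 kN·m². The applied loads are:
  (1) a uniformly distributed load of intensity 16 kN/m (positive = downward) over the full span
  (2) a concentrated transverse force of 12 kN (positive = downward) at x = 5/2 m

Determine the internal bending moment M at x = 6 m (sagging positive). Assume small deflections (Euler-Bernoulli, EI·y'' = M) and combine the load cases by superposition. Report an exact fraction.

M(6) = 1453/24 kN·m

Load 1 — uniform load w=16 kN/m over full span:
  M_1 = wLx/2 - wL²/12 - wx²/2 = 16·10·6/2 - 16·10²/12 - 16·6²/2 = 176/3 kN·m
Load 2 — point force P=12 kN at a=5/2 m (b=L-a=15/2):
  M_2 = Pa²(a+3b)(L-x)/L³ - Pa²b/L²  [x>a] = 12·(5/2)²·((5/2)+3·(15/2))·(10-6)/10³ - 12·(5/2)²·(15/2)/10² = 15/8 kN·m
Superposition: M = Σ M_i = 1453/24 kN·m ≈ 60.541667 kN·m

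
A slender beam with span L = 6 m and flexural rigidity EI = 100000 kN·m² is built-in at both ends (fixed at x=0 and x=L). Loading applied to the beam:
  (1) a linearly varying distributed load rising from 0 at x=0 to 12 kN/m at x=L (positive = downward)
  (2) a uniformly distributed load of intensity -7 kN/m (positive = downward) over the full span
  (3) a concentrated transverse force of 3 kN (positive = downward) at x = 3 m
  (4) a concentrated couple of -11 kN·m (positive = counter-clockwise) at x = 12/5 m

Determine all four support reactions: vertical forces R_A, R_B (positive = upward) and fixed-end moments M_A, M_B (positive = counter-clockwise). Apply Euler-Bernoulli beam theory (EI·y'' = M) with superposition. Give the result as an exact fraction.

R_A = -567/50 kN, M_A = -567/100 kN·m, R_B = 417/50 kN, M_B = -637/100 kN·m

Load 1 — triangular load w₀=12 kN/m (0→w₀ over full span):
  R_A = 3w₀L/20 = 3·12·6/20 = 54/5 kN
  M_A = w₀L²/30 = 12·6²/30 = 72/5 kN·m
  R_B = 7w₀L/20 = 7·12·6/20 = 126/5 kN
  M_B = -w₀L²/20 = -12·6²/20 = -108/5 kN·m
Load 2 — uniform load w=-7 kN/m over full span:
  R_A = wL/2 = (-7)·6/2 = -21 kN
  M_A = wL²/12 = (-7)·6²/12 = -21 kN·m
  R_B = wL/2 = (-7)·6/2 = -21 kN
  M_B = -wL²/12 = -(-7)·6²/12 = 21 kN·m
Load 3 — point force P=3 kN at a=3 m (b=L-a=3):
  R_A = Pb²(3a+b)/L³ = 3·3²·(3·3+3)/6³ = 3/2 kN
  M_A = Pab²/L² = 3·3·3²/6² = 9/4 kN·m
  R_B = Pa²(a+3b)/L³ = 3·3²·(3+3·3)/6³ = 3/2 kN
  M_B = -Pa²b/L² = -3·3²·3/6² = -9/4 kN·m
Load 4 — applied couple M₀=-11 kN·m at a=12/5 m (b=L-a=18/5):
  R_A = 6M₀ab/L³ = 6·(-11)·(12/5)·(18/5)/6³ = -66/25 kN
  M_A = M₀b(2a-b)/L² = (-11)·(18/5)·(2·(12/5)-(18/5))/6² = -33/25 kN·m
  R_B = -6M₀ab/L³ = -6·(-11)·(12/5)·(18/5)/6³ = 66/25 kN
  M_B = M₀a(2b-a)/L² = (-11)·(12/5)·(2·(18/5)-(12/5))/6² = -88/25 kN·m
Superposition: R_A = -567/50 kN, M_A = -567/100 kN·m, R_B = 417/50 kN, M_B = -637/100 kN·m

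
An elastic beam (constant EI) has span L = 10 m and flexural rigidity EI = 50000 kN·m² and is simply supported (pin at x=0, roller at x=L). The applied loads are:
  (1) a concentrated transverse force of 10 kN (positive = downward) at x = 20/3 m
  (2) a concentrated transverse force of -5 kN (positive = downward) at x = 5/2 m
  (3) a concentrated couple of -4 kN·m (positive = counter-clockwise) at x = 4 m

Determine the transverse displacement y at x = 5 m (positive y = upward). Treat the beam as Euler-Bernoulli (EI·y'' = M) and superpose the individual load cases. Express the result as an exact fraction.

Load 1 — point force P=10 kN at a=20/3 m (b=L-a=10/3):
  y_1 = -Pbx(L²-b²-x²)/(6LEI)  [x≤a] = -10·(10/3)·5·(10²-(10/3)²-5²)/(6·10·50000) = -23/6480 m
Load 2 — point force P=-5 kN at a=5/2 m (b=L-a=15/2):
  y_2 = -Pa(L-x)(2Lx-a²-x²)/(6LEI)  [x>a] = -(-5)·(5/2)·(10-5)·(2·10·5-(5/2)²-5²)/(6·10·50000) = 11/7680 m
Load 3 — applied couple M₀=-4 kN·m at a=4 m (b=L-a=6):
  y_3 = (M₀x³/(6L)-M₀(x-a)²/2+C₁x)/EI  [x>a] with C₁=M₀(3b²-L²)/(6L)=-8/15 = ((-4)·5³/(6·10)-(-4)·(5-4)²/2+(-8/15)·5)/50000 = -9/50000 m
Superposition: y = Σ y_i = -297703/129600000 m ≈ -0.002297 m

y(5) = -297703/129600000 m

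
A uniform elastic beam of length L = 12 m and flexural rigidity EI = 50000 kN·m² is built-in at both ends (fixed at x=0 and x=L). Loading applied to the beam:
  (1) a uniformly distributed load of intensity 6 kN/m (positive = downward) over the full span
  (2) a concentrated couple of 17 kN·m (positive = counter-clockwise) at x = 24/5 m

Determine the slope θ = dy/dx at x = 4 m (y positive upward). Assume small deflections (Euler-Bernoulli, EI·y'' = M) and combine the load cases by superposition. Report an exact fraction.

θ(4) = -349/312500 rad

Load 1 — uniform load w=6 kN/m over full span:
  θ_1 = -wx(L-x)(L-2x)/(12EI) = -6·4·(12-4)·(12-2·4)/(12·50000) = -4/3125 rad
Load 2 — applied couple M₀=17 kN·m at a=24/5 m (b=L-a=36/5):
  θ_2 = (R_Ax²/2 - M_Ax)/EI  [x≤a] with R_A=51/25, M_A=51/25 = ((51/25)·4²/2 - (51/25)·4)/50000 = 51/312500 rad
Superposition: θ = Σ θ_i = -349/312500 rad ≈ -0.001117 rad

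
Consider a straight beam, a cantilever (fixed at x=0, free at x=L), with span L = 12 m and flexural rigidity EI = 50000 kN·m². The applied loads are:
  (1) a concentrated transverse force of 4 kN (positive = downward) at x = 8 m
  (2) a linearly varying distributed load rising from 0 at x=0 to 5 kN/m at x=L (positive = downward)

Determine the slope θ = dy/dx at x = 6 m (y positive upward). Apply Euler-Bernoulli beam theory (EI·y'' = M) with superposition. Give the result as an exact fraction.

θ(6) = -417/20000 rad

Load 1 — point force P=4 kN at a=8 m (b=L-a=4):
  θ_1 = -Px(2a-x)/(2EI)  [x≤a] = -4·6·(2·8-6)/(2·50000) = -3/1250 rad
Load 2 — triangular load w₀=5 kN/m (0→w₀ over full span):
  θ_2 = (w₀Lx²/4-w₀L²x/3-w₀x⁴/(24L))/EI = (5·12·6²/4-5·12²·6/3-5·6⁴/(24·12))/50000 = -369/20000 rad
Superposition: θ = Σ θ_i = -417/20000 rad ≈ -0.020850 rad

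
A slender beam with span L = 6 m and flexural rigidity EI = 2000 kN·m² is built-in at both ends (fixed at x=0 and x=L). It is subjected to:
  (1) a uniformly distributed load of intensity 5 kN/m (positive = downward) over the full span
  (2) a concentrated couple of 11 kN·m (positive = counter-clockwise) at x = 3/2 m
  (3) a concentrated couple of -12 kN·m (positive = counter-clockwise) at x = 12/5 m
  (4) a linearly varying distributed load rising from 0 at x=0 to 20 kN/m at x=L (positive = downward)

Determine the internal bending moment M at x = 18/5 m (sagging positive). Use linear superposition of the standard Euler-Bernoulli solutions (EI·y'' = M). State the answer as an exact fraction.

Load 1 — uniform load w=5 kN/m over full span:
  M_1 = wLx/2 - wL²/12 - wx²/2 = 5·6·(18/5)/2 - 5·6²/12 - 5·(18/5)²/2 = 33/5 kN·m
Load 2 — applied couple M₀=11 kN·m at a=3/2 m (b=L-a=9/2):
  M_2 = R_Ax - M_A - M₀  [x>a] with R_A=33/16, M_A=-33/16 = (33/16)·(18/5) - (-33/16) - 11 = -121/80 kN·m
Load 3 — applied couple M₀=-12 kN·m at a=12/5 m (b=L-a=18/5):
  M_3 = R_Ax - M_A - M₀  [x>a] with R_A=-72/25, M_A=-36/25 = (-72/25)·(18/5) - (-36/25) - (-12) = 384/125 kN·m
Load 4 — triangular load w₀=20 kN/m (0→w₀ over full span):
  M_4 = 3w₀Lx/20 - w₀L²/30 - w₀x³/(6L) = 3·20·6·(18/5)/20 - 20·6²/30 - 20·(18/5)³/(6·6) = 372/25 kN·m
Superposition: M = Σ M_i = 46079/2000 kN·m ≈ 23.039500 kN·m

M(18/5) = 46079/2000 kN·m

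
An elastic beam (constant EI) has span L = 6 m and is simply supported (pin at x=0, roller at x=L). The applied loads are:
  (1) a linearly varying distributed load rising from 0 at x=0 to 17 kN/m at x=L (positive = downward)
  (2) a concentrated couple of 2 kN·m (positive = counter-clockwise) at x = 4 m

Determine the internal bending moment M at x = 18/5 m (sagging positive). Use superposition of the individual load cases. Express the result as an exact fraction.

M(18/5) = 5046/125 kN·m

Load 1 — triangular load w₀=17 kN/m (0→w₀ over full span):
  M_1 = w₀Lx/6 - w₀x³/(6L) = 17·6·(18/5)/6 - 17·(18/5)³/(6·6) = 4896/125 kN·m
Load 2 — applied couple M₀=2 kN·m at a=4 m (b=L-a=2):
  M_2 = M₀x/L  [x≤a] = 2·(18/5)/6 = 6/5 kN·m
Superposition: M = Σ M_i = 5046/125 kN·m ≈ 40.368000 kN·m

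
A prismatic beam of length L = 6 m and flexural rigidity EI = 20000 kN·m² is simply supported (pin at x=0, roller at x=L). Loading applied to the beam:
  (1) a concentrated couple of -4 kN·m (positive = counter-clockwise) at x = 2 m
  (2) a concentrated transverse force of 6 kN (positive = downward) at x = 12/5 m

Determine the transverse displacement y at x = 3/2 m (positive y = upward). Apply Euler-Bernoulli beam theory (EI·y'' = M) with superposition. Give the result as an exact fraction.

Load 1 — applied couple M₀=-4 kN·m at a=2 m (b=L-a=4):
  y_1 = (M₀x³/(6L)+C₁x)/EI  [x≤a] with C₁=M₀(3b²-L²)/(6L)=-4/3 = ((-4)·(3/2)³/(6·6)+(-4/3)·(3/2))/20000 = -19/160000 m
Load 2 — point force P=6 kN at a=12/5 m (b=L-a=18/5):
  y_2 = -Pbx(L²-b²-x²)/(6LEI)  [x≤a] = -6·(18/5)·(3/2)·(6²-(18/5)²-(3/2)²)/(6·6·20000) = -18711/20000000 m
Superposition: y = Σ y_i = -10543/10000000 m ≈ -0.001054 m

y(3/2) = -10543/10000000 m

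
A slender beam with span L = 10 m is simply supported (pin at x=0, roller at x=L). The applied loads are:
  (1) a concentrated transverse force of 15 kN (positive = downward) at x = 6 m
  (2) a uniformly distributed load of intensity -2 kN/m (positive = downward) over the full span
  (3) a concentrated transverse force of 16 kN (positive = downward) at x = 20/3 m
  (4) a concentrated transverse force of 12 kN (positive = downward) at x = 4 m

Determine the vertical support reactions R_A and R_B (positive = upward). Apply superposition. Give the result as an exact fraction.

Load 1 — point force P=15 kN at a=6 m (b=L-a=4):
  R_A = Pb/L = 15·4/10 = 6 kN
  R_B = Pa/L = 15·6/10 = 9 kN
Load 2 — uniform load w=-2 kN/m over full span:
  R_A = wL/2 = (-2)·10/2 = -10 kN
  R_B = wL/2 = (-2)·10/2 = -10 kN
Load 3 — point force P=16 kN at a=20/3 m (b=L-a=10/3):
  R_A = Pb/L = 16·(10/3)/10 = 16/3 kN
  R_B = Pa/L = 16·(20/3)/10 = 32/3 kN
Load 4 — point force P=12 kN at a=4 m (b=L-a=6):
  R_A = Pb/L = 12·6/10 = 36/5 kN
  R_B = Pa/L = 12·4/10 = 24/5 kN
Superposition: R_A = 128/15 kN, R_B = 217/15 kN

R_A = 128/15 kN, R_B = 217/15 kN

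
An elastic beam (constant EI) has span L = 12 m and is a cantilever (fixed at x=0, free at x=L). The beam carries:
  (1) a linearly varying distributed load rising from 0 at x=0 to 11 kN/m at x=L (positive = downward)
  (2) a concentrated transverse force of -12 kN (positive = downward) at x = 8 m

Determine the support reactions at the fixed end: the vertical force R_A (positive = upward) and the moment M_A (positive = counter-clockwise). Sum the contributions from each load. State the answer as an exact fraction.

R_A = 54 kN, M_A = 432 kN·m

Load 1 — triangular load w₀=11 kN/m (0→w₀ over full span):
  R_A = w₀L/2 = 11·12/2 = 66 kN
  M_A = w₀L²/3 = 11·12²/3 = 528 kN·m
Load 2 — point force P=-12 kN at a=8 m (b=L-a=4):
  R_A = P = (-12) = -12 kN
  M_A = Pa = (-12)·8 = -96 kN·m
Superposition: R_A = 54 kN, M_A = 432 kN·m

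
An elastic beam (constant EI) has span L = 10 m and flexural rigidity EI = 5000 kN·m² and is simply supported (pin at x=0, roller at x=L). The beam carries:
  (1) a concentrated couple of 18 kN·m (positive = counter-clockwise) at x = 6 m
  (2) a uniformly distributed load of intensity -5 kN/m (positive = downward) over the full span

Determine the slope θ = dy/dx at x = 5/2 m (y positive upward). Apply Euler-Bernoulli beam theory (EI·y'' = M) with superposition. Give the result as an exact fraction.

Load 1 — applied couple M₀=18 kN·m at a=6 m (b=L-a=4):
  θ_1 = (M₀x²/(2L)+C₁)/EI  [x≤a] with C₁=M₀(3b²-L²)/(6L)=-78/5 = (18·(5/2)²/(2·10)+(-78/5))/5000 = -399/200000 rad
Load 2 — uniform load w=-5 kN/m over full span:
  θ_2 = -w(L³-6Lx²+4x³)/(24EI) = -(-5)·(10³-6·10·(5/2)²+4·(5/2)³)/(24·5000) = 11/384 rad
Superposition: θ = Σ θ_i = 31981/1200000 rad ≈ 0.026651 rad

θ(5/2) = 31981/1200000 rad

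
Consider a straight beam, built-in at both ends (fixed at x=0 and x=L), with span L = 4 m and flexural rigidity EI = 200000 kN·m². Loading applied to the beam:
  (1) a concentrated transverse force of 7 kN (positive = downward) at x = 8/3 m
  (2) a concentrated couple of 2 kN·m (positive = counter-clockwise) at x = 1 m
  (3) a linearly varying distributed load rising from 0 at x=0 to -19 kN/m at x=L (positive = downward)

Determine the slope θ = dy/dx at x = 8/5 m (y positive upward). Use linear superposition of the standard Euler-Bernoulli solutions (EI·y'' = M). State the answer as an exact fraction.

θ(8/5) = 11491/1125000000 rad

Load 1 — point force P=7 kN at a=8/3 m (b=L-a=4/3):
  θ_1 = -Pb²x(2aL-(3a+b)x)/(2L³EI)  [x≤a] = -7·(4/3)²·(8/5)·(2·(8/3)·4-(3·(8/3)+(4/3))·(8/5))/(2·4³·200000) = -7/1406250 rad
Load 2 — applied couple M₀=2 kN·m at a=1 m (b=L-a=3):
  θ_2 = (R_Ax²/2 - M_Ax - M₀(x-a))/EI  [x>a] with R_A=9/16, M_A=-3/8 = ((9/16)·(8/5)²/2 - (-3/8)·(8/5) - 2·((8/5)-1))/200000 = 3/5000000 rad
Load 3 — triangular load w₀=-19 kN/m (0→w₀ over full span):
  θ_3 = -w₀(2x(L-x)(L-2x)(x+2L)+x²(L-x)²)/(120LEI) = -(-19)·(2·(8/5)·(4-(8/5))·(4-2·(8/5))·((8/5)+2·4)+(8/5)²·(4-(8/5))²)/(120·4·200000) = 57/3906250 rad
Superposition: θ = Σ θ_i = 11491/1125000000 rad ≈ 0.000010 rad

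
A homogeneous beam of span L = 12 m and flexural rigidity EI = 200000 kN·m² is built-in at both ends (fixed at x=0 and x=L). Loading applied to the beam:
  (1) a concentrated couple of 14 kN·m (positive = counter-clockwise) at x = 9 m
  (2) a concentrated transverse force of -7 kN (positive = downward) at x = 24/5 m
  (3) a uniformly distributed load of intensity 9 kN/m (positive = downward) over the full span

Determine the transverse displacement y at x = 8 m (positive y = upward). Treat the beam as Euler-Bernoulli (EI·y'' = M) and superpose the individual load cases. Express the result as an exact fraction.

y(8) = -35041/18750000 m

Load 1 — applied couple M₀=14 kN·m at a=9 m (b=L-a=3):
  y_1 = (R_Ax³/6 - M_Ax²/2)/EI  [x≤a] with R_A=21/16, M_A=35/8 = ((21/16)·8³/6 - (35/8)·8²/2)/200000 = -7/50000 m
Load 2 — point force P=-7 kN at a=24/5 m (b=L-a=36/5):
  y_2 = -Pa²(L-x)²(3bL-(3b+a)(L-x))/(6L³EI)  [x>a] = -(-7)·(24/5)²·(12-8)²·(3·(36/5)·12-(3·(36/5)+(24/5))·(12-8))/(6·12³·200000) = 224/1171875 m
Load 3 — uniform load w=9 kN/m over full span:
  y_3 = -wx²(L-x)²/(24EI) = -9·8²·(12-8)²/(24·200000) = -6/3125 m
Superposition: y = Σ y_i = -35041/18750000 m ≈ -0.001869 m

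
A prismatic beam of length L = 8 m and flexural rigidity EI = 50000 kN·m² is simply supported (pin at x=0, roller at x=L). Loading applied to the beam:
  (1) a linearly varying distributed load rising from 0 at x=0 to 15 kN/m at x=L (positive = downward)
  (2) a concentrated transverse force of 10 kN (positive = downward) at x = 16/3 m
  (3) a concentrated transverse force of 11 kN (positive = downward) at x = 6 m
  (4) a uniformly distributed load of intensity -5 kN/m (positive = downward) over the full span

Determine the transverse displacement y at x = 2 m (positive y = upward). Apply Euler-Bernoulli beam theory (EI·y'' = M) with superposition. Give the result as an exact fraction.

y(2) = -31201/8100000 m

Load 1 — triangular load w₀=15 kN/m (0→w₀ over full span):
  y_1 = -w₀x(7L⁴-10L²x²+3x⁴)/(360LEI) = -15·2·(7·8⁴-10·8²·2²+3·2⁴)/(360·8·50000) = -109/20000 m
Load 2 — point force P=10 kN at a=16/3 m (b=L-a=8/3):
  y_2 = -Pbx(L²-b²-x²)/(6LEI)  [x≤a] = -10·(8/3)·2·(8²-(8/3)²-2²)/(6·8·50000) = -119/101250 m
Load 3 — point force P=11 kN at a=6 m (b=L-a=2):
  y_3 = -Pbx(L²-b²-x²)/(6LEI)  [x≤a] = -11·2·2·(8²-2²-2²)/(6·8·50000) = -77/75000 m
Load 4 — uniform load w=-5 kN/m over full span:
  y_4 = -wx(L³-2Lx²+x³)/(24EI) = -(-5)·2·(8³-2·8·2²+2³)/(24·50000) = 19/5000 m
Superposition: y = Σ y_i = -31201/8100000 m ≈ -0.003852 m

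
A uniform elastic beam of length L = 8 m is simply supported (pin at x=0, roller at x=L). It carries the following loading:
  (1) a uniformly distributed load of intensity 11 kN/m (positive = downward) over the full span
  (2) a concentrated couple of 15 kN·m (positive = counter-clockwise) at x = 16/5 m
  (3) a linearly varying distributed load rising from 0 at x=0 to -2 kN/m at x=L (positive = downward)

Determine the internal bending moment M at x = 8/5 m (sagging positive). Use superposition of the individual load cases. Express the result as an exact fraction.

M(8/5) = 6903/125 kN·m

Load 1 — uniform load w=11 kN/m over full span:
  M_1 = wx(L-x)/2 = 11·(8/5)·(8-(8/5))/2 = 1408/25 kN·m
Load 2 — applied couple M₀=15 kN·m at a=16/5 m (b=L-a=24/5):
  M_2 = M₀x/L  [x≤a] = 15·(8/5)/8 = 3 kN·m
Load 3 — triangular load w₀=-2 kN/m (0→w₀ over full span):
  M_3 = w₀Lx/6 - w₀x³/(6L) = (-2)·8·(8/5)/6 - (-2)·(8/5)³/(6·8) = -512/125 kN·m
Superposition: M = Σ M_i = 6903/125 kN·m ≈ 55.224000 kN·m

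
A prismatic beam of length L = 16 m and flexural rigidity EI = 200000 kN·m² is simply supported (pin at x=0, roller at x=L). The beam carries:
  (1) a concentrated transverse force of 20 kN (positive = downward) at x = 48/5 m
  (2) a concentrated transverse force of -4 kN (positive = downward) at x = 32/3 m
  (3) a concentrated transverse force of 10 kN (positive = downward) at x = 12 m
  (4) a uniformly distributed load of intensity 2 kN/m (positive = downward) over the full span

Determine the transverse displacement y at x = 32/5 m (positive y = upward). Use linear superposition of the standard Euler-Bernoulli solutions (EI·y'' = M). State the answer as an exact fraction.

y(32/5) = -2670602/158203125 m

Load 1 — point force P=20 kN at a=48/5 m (b=L-a=32/5):
  y_1 = -Pbx(L²-b²-x²)/(6LEI)  [x≤a] = -20·(32/5)·(32/5)·(16²-(32/5)²-(32/5)²)/(6·16·200000) = -8704/1171875 m
Load 2 — point force P=-4 kN at a=32/3 m (b=L-a=16/3):
  y_2 = -Pbx(L²-b²-x²)/(6LEI)  [x≤a] = -(-4)·(16/3)·(32/5)·(16²-(16/3)²-(32/5)²)/(6·16·200000) = 41984/31640625 m
Load 3 — point force P=10 kN at a=12 m (b=L-a=4):
  y_3 = -Pbx(L²-b²-x²)/(6LEI)  [x≤a] = -10·4·(32/5)·(16²-4²-(32/5)²)/(6·16·200000) = -622/234375 m
Load 4 — uniform load w=2 kN/m over full span:
  y_4 = -wx(L³-2Lx²+x³)/(24EI) = -2·(32/5)·(16³-2·16·(32/5)²+(32/5)³)/(24·200000) = -15872/1953125 m
Superposition: y = Σ y_i = -2670602/158203125 m ≈ -0.016881 m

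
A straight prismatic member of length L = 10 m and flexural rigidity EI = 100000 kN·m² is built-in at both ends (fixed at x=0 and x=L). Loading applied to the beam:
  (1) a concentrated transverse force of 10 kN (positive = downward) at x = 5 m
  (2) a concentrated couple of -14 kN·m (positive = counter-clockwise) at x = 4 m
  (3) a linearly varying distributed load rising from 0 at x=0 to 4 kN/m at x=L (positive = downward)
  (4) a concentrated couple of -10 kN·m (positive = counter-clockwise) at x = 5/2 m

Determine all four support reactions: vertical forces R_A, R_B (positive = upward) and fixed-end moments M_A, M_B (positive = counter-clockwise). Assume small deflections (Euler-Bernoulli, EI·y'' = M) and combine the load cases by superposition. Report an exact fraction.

Load 1 — point force P=10 kN at a=5 m (b=L-a=5):
  R_A = Pb²(3a+b)/L³ = 10·5²·(3·5+5)/10³ = 5 kN
  M_A = Pab²/L² = 10·5·5²/10² = 25/2 kN·m
  R_B = Pa²(a+3b)/L³ = 10·5²·(5+3·5)/10³ = 5 kN
  M_B = -Pa²b/L² = -10·5²·5/10² = -25/2 kN·m
Load 2 — applied couple M₀=-14 kN·m at a=4 m (b=L-a=6):
  R_A = 6M₀ab/L³ = 6·(-14)·4·6/10³ = -252/125 kN
  M_A = M₀b(2a-b)/L² = (-14)·6·(2·4-6)/10² = -42/25 kN·m
  R_B = -6M₀ab/L³ = -6·(-14)·4·6/10³ = 252/125 kN
  M_B = M₀a(2b-a)/L² = (-14)·4·(2·6-4)/10² = -112/25 kN·m
Load 3 — triangular load w₀=4 kN/m (0→w₀ over full span):
  R_A = 3w₀L/20 = 3·4·10/20 = 6 kN
  M_A = w₀L²/30 = 4·10²/30 = 40/3 kN·m
  R_B = 7w₀L/20 = 7·4·10/20 = 14 kN
  M_B = -w₀L²/20 = -4·10²/20 = -20 kN·m
Load 4 — applied couple M₀=-10 kN·m at a=5/2 m (b=L-a=15/2):
  R_A = 6M₀ab/L³ = 6·(-10)·(5/2)·(15/2)/10³ = -9/8 kN
  M_A = M₀b(2a-b)/L² = (-10)·(15/2)·(2·(5/2)-(15/2))/10² = 15/8 kN·m
  R_B = -6M₀ab/L³ = -6·(-10)·(5/2)·(15/2)/10³ = 9/8 kN
  M_B = M₀a(2b-a)/L² = (-10)·(5/2)·(2·(15/2)-(5/2))/10² = -25/8 kN·m
Superposition: R_A = 7859/1000 kN, M_A = 15617/600 kN·m, R_B = 22141/1000 kN, M_B = -8021/200 kN·m

R_A = 7859/1000 kN, M_A = 15617/600 kN·m, R_B = 22141/1000 kN, M_B = -8021/200 kN·m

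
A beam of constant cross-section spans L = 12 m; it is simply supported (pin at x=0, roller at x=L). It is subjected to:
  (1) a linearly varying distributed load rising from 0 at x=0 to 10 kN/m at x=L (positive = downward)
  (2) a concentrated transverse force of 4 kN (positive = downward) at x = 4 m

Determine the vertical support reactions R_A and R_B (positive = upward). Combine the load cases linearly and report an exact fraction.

R_A = 68/3 kN, R_B = 124/3 kN

Load 1 — triangular load w₀=10 kN/m (0→w₀ over full span):
  R_A = w₀L/6 = 10·12/6 = 20 kN
  R_B = w₀L/3 = 10·12/3 = 40 kN
Load 2 — point force P=4 kN at a=4 m (b=L-a=8):
  R_A = Pb/L = 4·8/12 = 8/3 kN
  R_B = Pa/L = 4·4/12 = 4/3 kN
Superposition: R_A = 68/3 kN, R_B = 124/3 kN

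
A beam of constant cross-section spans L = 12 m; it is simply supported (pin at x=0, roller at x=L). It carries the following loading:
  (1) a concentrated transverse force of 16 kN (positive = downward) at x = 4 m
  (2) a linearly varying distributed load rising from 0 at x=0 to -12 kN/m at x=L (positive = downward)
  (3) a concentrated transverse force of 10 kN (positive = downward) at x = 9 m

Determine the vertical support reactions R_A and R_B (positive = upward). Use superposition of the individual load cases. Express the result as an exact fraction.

Load 1 — point force P=16 kN at a=4 m (b=L-a=8):
  R_A = Pb/L = 16·8/12 = 32/3 kN
  R_B = Pa/L = 16·4/12 = 16/3 kN
Load 2 — triangular load w₀=-12 kN/m (0→w₀ over full span):
  R_A = w₀L/6 = (-12)·12/6 = -24 kN
  R_B = w₀L/3 = (-12)·12/3 = -48 kN
Load 3 — point force P=10 kN at a=9 m (b=L-a=3):
  R_A = Pb/L = 10·3/12 = 5/2 kN
  R_B = Pa/L = 10·9/12 = 15/2 kN
Superposition: R_A = -65/6 kN, R_B = -211/6 kN

R_A = -65/6 kN, R_B = -211/6 kN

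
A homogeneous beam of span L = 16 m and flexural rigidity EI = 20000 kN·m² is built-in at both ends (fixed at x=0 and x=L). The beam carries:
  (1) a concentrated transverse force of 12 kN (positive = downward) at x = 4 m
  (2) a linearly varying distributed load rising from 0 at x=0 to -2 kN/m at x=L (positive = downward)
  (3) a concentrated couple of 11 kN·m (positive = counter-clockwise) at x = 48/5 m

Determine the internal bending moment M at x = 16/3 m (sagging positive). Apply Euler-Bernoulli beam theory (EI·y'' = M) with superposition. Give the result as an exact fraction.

Load 1 — point force P=12 kN at a=4 m (b=L-a=12):
  M_1 = Pa²(a+3b)(L-x)/L³ - Pa²b/L²  [x>a] = 12·4²·(4+3·12)·(16-(16/3))/16³ - 12·4²·12/16² = 11 kN·m
Load 2 — triangular load w₀=-2 kN/m (0→w₀ over full span):
  M_2 = 3w₀Lx/20 - w₀L²/30 - w₀x³/(6L) = 3·(-2)·16·(16/3)/20 - (-2)·16²/30 - (-2)·(16/3)³/(6·16) = -2176/405 kN·m
Load 3 — applied couple M₀=11 kN·m at a=48/5 m (b=L-a=32/5):
  M_3 = R_Ax - M_A  [x≤a] with R_A=99/100, M_A=88/25 = (99/100)·(16/3) - (88/25) = 44/25 kN·m
Superposition: M = Σ M_i = 14959/2025 kN·m ≈ 7.387160 kN·m

M(16/3) = 14959/2025 kN·m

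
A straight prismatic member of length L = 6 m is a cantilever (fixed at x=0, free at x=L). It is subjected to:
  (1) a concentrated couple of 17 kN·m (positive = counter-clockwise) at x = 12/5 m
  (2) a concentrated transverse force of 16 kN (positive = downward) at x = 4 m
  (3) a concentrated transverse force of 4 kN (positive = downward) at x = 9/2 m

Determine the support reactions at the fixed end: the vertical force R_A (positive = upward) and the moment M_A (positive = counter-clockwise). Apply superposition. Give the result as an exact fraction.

Load 1 — applied couple M₀=17 kN·m at a=12/5 m (b=L-a=18/5):
  R_A = 0 kN
  M_A = -M₀ = -17 kN·m
Load 2 — point force P=16 kN at a=4 m (b=L-a=2):
  R_A = P = 16 kN
  M_A = Pa = 16·4 = 64 kN·m
Load 3 — point force P=4 kN at a=9/2 m (b=L-a=3/2):
  R_A = P = 4 kN
  M_A = Pa = 4·(9/2) = 18 kN·m
Superposition: R_A = 20 kN, M_A = 65 kN·m

R_A = 20 kN, M_A = 65 kN·m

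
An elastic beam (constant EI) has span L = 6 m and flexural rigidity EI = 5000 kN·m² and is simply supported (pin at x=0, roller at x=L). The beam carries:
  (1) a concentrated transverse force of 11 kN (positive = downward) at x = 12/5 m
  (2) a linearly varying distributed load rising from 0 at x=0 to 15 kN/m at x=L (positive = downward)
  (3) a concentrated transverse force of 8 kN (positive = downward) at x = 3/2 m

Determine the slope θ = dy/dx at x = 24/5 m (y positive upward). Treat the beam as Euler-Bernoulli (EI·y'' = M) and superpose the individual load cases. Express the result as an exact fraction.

θ(24/5) = 41661/2500000 rad

Load 1 — point force P=11 kN at a=12/5 m (b=L-a=18/5):
  θ_1 = -Pa(2L²-6Lx+3x²+a²)/(6LEI)  [x>a] = -11·(12/5)·(2·6²-6·6·(24/5)+3·(24/5)²+(12/5)²)/(6·6·5000) = 297/78125 rad
Load 2 — triangular load w₀=15 kN/m (0→w₀ over full span):
  θ_2 = -w₀(7L⁴-30L²x²+15x⁴)/(360LEI) = -15·(7·6⁴-30·6²·(24/5)²+15·(24/5)⁴)/(360·6·5000) = 6813/625000 rad
Load 3 — point force P=8 kN at a=3/2 m (b=L-a=9/2):
  θ_3 = -Pa(2L²-6Lx+3x²+a²)/(6LEI)  [x>a] = -8·(3/2)·(2·6²-6·6·(24/5)+3·(24/5)²+(3/2)²)/(6·6·5000) = 981/500000 rad
Superposition: θ = Σ θ_i = 41661/2500000 rad ≈ 0.016664 rad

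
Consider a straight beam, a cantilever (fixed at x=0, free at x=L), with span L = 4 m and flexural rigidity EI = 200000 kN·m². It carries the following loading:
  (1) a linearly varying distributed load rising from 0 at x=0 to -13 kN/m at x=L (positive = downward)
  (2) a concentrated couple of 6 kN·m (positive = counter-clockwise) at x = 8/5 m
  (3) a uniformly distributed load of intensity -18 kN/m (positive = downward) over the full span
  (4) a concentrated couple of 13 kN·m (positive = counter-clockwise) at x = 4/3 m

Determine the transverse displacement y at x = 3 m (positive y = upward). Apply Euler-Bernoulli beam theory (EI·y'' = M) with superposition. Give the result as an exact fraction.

Load 1 — triangular load w₀=-13 kN/m (0→w₀ over full span):
  y_1 = (w₀Lx³/12-w₀L²x²/6-w₀x⁵/(120L))/EI = ((-13)·4·3³/12-(-13)·4²·3²/6-(-13)·3⁵/(120·4))/200000 = 32253/32000000 m
Load 2 — applied couple M₀=6 kN·m at a=8/5 m (b=L-a=12/5):
  y_2 = M₀a(2x-a)/(2EI)  [x>a] = 6·(8/5)·(2·3-(8/5))/(2·200000) = 33/312500 m
Load 3 — uniform load w=-18 kN/m over full span:
  y_3 = -wx²(x²-4Lx+6L²)/(24EI) = -(-18)·3²·(3²-4·4·3+6·4²)/(24·200000) = 1539/800000 m
Load 4 — applied couple M₀=13 kN·m at a=4/3 m (b=L-a=8/3):
  y_4 = M₀a(2x-a)/(2EI)  [x>a] = 13·(4/3)·(2·3-(4/3))/(2·200000) = 91/450000 m
Superposition: y = Σ y_i = 4664849/1440000000 m ≈ 0.003239 m

y(3) = 4664849/1440000000 m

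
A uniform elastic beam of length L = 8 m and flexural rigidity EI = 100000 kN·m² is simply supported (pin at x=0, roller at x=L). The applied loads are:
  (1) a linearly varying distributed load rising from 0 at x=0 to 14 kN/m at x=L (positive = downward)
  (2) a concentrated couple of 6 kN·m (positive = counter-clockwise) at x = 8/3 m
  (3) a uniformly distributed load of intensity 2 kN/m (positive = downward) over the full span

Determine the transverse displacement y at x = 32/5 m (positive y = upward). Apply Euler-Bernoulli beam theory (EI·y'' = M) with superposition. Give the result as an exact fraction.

Load 1 — triangular load w₀=14 kN/m (0→w₀ over full span):
  y_1 = -w₀x(7L⁴-10L²x²+3x⁴)/(360LEI) = -14·(32/5)·(7·8⁴-10·8²·(32/5)²+3·(32/5)⁴)/(360·8·100000) = -113792/48828125 m
Load 2 — applied couple M₀=6 kN·m at a=8/3 m (b=L-a=16/3):
  y_2 = (M₀x³/(6L)-M₀(x-a)²/2+C₁x)/EI  [x>a] with C₁=M₀(3b²-L²)/(6L)=8/3 = (6·(32/5)³/(6·8)-6·((32/5)-(8/3))²/2+(8/3)·(32/5))/100000 = 94/1171875 m
Load 3 — uniform load w=2 kN/m over full span:
  y_3 = -wx(L³-2Lx²+x³)/(24EI) = -2·(32/5)·(8³-2·8·(32/5)²+(32/5)³)/(24·100000) = -3712/5859375 m
Superposition: y = Σ y_i = -422426/146484375 m ≈ -0.002884 m

y(32/5) = -422426/146484375 m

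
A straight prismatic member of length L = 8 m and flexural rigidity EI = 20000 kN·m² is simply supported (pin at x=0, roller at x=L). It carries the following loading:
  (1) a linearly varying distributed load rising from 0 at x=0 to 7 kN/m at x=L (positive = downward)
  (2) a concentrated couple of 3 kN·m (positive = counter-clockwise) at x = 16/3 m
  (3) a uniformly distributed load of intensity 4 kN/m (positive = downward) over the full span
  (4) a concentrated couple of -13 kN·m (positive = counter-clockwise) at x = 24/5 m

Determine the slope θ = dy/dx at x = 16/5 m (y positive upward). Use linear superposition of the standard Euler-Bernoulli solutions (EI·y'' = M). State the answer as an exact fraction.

θ(16/5) = -71771/28125000 rad

Load 1 — triangular load w₀=7 kN/m (0→w₀ over full span):
  θ_1 = -w₀(7L⁴-30L²x²+15x⁴)/(360LEI) = -7·(7·8⁴-30·8²·(16/5)²+15·(16/5)⁴)/(360·8·20000) = -4522/3515625 rad
Load 2 — applied couple M₀=3 kN·m at a=16/3 m (b=L-a=8/3):
  θ_2 = (M₀x²/(2L)+C₁)/EI  [x≤a] with C₁=M₀(3b²-L²)/(6L)=-8/3 = (3·(16/5)²/(2·8)+(-8/3))/20000 = -7/187500 rad
Load 3 — uniform load w=4 kN/m over full span:
  θ_3 = -w(L³-6Lx²+4x³)/(24EI) = -4·(8³-6·8·(16/5)²+4·(16/5)³)/(24·20000) = -296/234375 rad
Load 4 — applied couple M₀=-13 kN·m at a=24/5 m (b=L-a=16/5):
  θ_4 = (M₀x²/(2L)+C₁)/EI  [x≤a] with C₁=M₀(3b²-L²)/(6L)=676/75 = ((-13)·(16/5)²/(2·8)+(676/75))/20000 = 13/375000 rad
Superposition: θ = Σ θ_i = -71771/28125000 rad ≈ -0.002552 rad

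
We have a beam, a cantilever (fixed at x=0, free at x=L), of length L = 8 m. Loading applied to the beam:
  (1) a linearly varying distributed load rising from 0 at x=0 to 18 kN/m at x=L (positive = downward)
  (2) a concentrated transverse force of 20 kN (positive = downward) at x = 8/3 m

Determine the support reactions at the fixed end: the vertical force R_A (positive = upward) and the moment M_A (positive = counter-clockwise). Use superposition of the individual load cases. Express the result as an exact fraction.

Load 1 — triangular load w₀=18 kN/m (0→w₀ over full span):
  R_A = w₀L/2 = 18·8/2 = 72 kN
  M_A = w₀L²/3 = 18·8²/3 = 384 kN·m
Load 2 — point force P=20 kN at a=8/3 m (b=L-a=16/3):
  R_A = P = 20 kN
  M_A = Pa = 20·(8/3) = 160/3 kN·m
Superposition: R_A = 92 kN, M_A = 1312/3 kN·m

R_A = 92 kN, M_A = 1312/3 kN·m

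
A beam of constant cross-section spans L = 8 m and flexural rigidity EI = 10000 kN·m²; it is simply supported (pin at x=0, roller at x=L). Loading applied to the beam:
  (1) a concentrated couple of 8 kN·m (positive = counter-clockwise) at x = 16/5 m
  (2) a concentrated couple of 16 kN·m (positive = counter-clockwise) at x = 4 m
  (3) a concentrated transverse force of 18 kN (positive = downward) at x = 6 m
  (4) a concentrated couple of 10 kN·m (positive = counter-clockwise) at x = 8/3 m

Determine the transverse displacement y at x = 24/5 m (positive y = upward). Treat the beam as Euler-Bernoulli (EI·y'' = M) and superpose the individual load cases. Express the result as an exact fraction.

Load 1 — applied couple M₀=8 kN·m at a=16/5 m (b=L-a=24/5):
  y_1 = (M₀x³/(6L)-M₀(x-a)²/2+C₁x)/EI  [x>a] with C₁=M₀(3b²-L²)/(6L)=64/75 = (8·(24/5)³/(6·8)-8·((24/5)-(16/5))²/2+(64/75)·(24/5))/10000 = 96/78125 m
Load 2 — applied couple M₀=16 kN·m at a=4 m (b=L-a=4):
  y_2 = (M₀x³/(6L)-M₀(x-a)²/2+C₁x)/EI  [x>a] with C₁=M₀(3b²-L²)/(6L)=-16/3 = (16·(24/5)³/(6·8)-16·((24/5)-4)²/2+(-16/3)·(24/5))/10000 = 48/78125 m
Load 3 — point force P=18 kN at a=6 m (b=L-a=2):
  y_3 = -Pbx(L²-b²-x²)/(6LEI)  [x≤a] = -18·2·(24/5)·(8²-2²-(24/5)²)/(6·8·10000) = -2079/156250 m
Load 4 — applied couple M₀=10 kN·m at a=8/3 m (b=L-a=16/3):
  y_4 = (M₀x³/(6L)-M₀(x-a)²/2+C₁x)/EI  [x>a] with C₁=M₀(3b²-L²)/(6L)=40/9 = (10·(24/5)³/(6·8)-10·((24/5)-(8/3))²/2+(40/9)·(24/5))/10000 = 304/140625 m
Superposition: y = Σ y_i = -13079/1406250 m ≈ -0.009301 m

y(24/5) = -13079/1406250 m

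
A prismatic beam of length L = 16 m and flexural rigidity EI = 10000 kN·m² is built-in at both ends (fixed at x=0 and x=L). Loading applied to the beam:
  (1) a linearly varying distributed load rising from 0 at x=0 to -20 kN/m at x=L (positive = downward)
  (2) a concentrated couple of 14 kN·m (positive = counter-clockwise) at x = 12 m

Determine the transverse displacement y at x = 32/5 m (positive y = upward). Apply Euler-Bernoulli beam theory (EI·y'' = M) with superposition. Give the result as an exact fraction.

y(32/5) = 285812/1953125 m

Load 1 — triangular load w₀=-20 kN/m (0→w₀ over full span):
  y_1 = -w₀x²(L-x)²(x+2L)/(120LEI) = -(-20)·(32/5)²·(16-(32/5))²·((32/5)+2·16)/(120·16·10000) = 294912/1953125 m
Load 2 — applied couple M₀=14 kN·m at a=12 m (b=L-a=4):
  y_2 = (R_Ax³/6 - M_Ax²/2)/EI  [x≤a] with R_A=63/64, M_A=35/8 = ((63/64)·(32/5)³/6 - (35/8)·(32/5)²/2)/10000 = -364/78125 m
Superposition: y = Σ y_i = 285812/1953125 m ≈ 0.146336 m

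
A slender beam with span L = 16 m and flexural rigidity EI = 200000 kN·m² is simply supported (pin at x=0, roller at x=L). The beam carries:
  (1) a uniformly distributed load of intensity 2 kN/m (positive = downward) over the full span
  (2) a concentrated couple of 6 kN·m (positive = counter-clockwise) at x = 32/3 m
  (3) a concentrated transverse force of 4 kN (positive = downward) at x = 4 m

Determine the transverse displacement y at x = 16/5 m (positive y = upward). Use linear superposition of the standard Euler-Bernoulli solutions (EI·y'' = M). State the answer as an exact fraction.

y(16/5) = -11802/1953125 m

Load 1 — uniform load w=2 kN/m over full span:
  y_1 = -wx(L³-2Lx²+x³)/(24EI) = -2·(16/5)·(16³-2·16·(16/5)²+(16/5)³)/(24·200000) = -29696/5859375 m
Load 2 — applied couple M₀=6 kN·m at a=32/3 m (b=L-a=16/3):
  y_2 = (M₀x³/(6L)+C₁x)/EI  [x≤a] with C₁=M₀(3b²-L²)/(6L)=-32/3 = (6·(16/5)³/(6·16)+(-32/3)·(16/5))/200000 = -188/1171875 m
Load 3 — point force P=4 kN at a=4 m (b=L-a=12):
  y_3 = -Pbx(L²-b²-x²)/(6LEI)  [x≤a] = -4·12·(16/5)·(16²-12²-(16/5)²)/(6·16·200000) = -318/390625 m
Superposition: y = Σ y_i = -11802/1953125 m ≈ -0.006043 m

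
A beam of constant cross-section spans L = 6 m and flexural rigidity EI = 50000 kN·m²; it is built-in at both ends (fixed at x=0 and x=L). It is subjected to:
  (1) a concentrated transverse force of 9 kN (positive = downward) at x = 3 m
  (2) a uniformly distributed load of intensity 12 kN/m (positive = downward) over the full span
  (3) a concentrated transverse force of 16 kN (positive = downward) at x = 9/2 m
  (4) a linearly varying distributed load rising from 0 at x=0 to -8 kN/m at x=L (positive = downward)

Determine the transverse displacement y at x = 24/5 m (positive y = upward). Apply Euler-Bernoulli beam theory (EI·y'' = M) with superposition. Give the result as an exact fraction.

y(24/5) = -618489/1562500000 m

Load 1 — point force P=9 kN at a=3 m (b=L-a=3):
  y_1 = -Pa²(L-x)²(3bL-(3b+a)(L-x))/(6L³EI)  [x>a] = -9·3²·(6-(24/5))²·(3·3·6-(3·3+3)·(6-(24/5)))/(6·6³·50000) = -891/12500000 m
Load 2 — uniform load w=12 kN/m over full span:
  y_2 = -wx²(L-x)²/(24EI) = -12·(24/5)²·(6-(24/5))²/(24·50000) = -648/1953125 m
Load 3 — point force P=16 kN at a=9/2 m (b=L-a=3/2):
  y_3 = -Pa²(L-x)²(3bL-(3b+a)(L-x))/(6L³EI)  [x>a] = -16·(9/2)²·(6-(24/5))²·(3·(3/2)·6-(3·(3/2)+(9/2))·(6-(24/5)))/(6·6³·50000) = -729/6250000 m
Load 4 — triangular load w₀=-8 kN/m (0→w₀ over full span):
  y_4 = -w₀x²(L-x)²(x+2L)/(120LEI) = -(-8)·(24/5)²·(6-(24/5))²·((24/5)+2·6)/(120·6·50000) = 6048/48828125 m
Superposition: y = Σ y_i = -618489/1562500000 m ≈ -0.000396 m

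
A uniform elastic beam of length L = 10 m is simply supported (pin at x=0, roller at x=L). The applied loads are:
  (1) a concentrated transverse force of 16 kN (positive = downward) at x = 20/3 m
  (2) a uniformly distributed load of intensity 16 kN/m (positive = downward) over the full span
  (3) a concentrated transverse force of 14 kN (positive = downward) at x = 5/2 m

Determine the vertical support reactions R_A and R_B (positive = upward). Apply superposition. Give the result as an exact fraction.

R_A = 575/6 kN, R_B = 565/6 kN

Load 1 — point force P=16 kN at a=20/3 m (b=L-a=10/3):
  R_A = Pb/L = 16·(10/3)/10 = 16/3 kN
  R_B = Pa/L = 16·(20/3)/10 = 32/3 kN
Load 2 — uniform load w=16 kN/m over full span:
  R_A = wL/2 = 16·10/2 = 80 kN
  R_B = wL/2 = 16·10/2 = 80 kN
Load 3 — point force P=14 kN at a=5/2 m (b=L-a=15/2):
  R_A = Pb/L = 14·(15/2)/10 = 21/2 kN
  R_B = Pa/L = 14·(5/2)/10 = 7/2 kN
Superposition: R_A = 575/6 kN, R_B = 565/6 kN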